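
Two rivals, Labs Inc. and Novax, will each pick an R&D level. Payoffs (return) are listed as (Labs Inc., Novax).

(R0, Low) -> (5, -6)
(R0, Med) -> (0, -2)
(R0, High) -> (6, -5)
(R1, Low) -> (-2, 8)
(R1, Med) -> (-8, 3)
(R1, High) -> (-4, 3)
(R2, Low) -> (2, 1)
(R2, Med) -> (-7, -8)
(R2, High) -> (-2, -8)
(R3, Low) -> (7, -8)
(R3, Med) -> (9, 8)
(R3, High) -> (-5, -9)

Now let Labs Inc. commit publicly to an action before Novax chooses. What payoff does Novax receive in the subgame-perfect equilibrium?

Solve by backward induction (Labs Inc. leads).
- R0 → Novax plays Med (best of -6, -2, -5); Labs Inc. gets 0.
- R1 → Novax plays Low (best of 8, 3, 3); Labs Inc. gets -2.
- R2 → Novax plays Low (best of 1, -8, -8); Labs Inc. gets 2.
- R3 → Novax plays Med (best of -8, 8, -9); Labs Inc. gets 9.
Labs Inc.'s induced payoffs are 0, -2, 2, 9, so Labs Inc. commits to R3. Subgame-perfect outcome: (R3, Med) with payoffs (9, 8).

8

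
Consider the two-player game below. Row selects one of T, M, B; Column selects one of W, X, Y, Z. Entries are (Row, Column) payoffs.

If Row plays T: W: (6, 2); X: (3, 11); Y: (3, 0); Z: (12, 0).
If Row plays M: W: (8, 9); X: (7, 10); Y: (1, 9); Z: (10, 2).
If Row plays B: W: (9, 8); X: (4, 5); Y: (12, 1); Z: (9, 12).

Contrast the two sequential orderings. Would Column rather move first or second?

second

If Row leads: Column's best replies are T→X, M→X, B→Z; Row's induced payoffs 3, 7, 9; outcome (B, Z), payoffs (9, 12).
If Column leads: Row's best replies are W→B, X→M, Y→B, Z→T; Column's induced payoffs 8, 10, 1, 0; outcome (M, X), payoffs (7, 10).
Column gets 10 moving first and 12 moving second, so Column prefers to move second.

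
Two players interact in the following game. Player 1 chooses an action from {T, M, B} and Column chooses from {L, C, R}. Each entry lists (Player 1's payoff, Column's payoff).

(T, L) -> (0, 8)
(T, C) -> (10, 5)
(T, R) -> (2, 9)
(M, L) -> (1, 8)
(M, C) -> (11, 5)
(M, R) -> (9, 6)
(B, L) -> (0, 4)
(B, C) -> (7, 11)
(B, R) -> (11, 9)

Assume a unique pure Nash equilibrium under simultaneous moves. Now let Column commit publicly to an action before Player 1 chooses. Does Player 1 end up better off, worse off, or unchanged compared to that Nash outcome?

Player 1 best-responds to each possible Column move:
- L → Player 1 plays M (best of 0, 1, 0); Column gets 8.
- C → Player 1 plays M (best of 10, 11, 7); Column gets 5.
- R → Player 1 plays B (best of 2, 9, 11); Column gets 9.
Column's induced payoffs are 8, 5, 9, so Column commits to R. Subgame-perfect outcome: (B, R) with payoffs (11, 9).
For the simultaneous game, intersect best replies.
Player 1's best replies: L→M; C→M; R→B.
Column's best replies: T→R; M→L; B→C.
The unique mutual best reply is (M, L), giving (1, 8).
Player 1 earns 11 sequentially versus 1 at the Nash outcome: better off.

better off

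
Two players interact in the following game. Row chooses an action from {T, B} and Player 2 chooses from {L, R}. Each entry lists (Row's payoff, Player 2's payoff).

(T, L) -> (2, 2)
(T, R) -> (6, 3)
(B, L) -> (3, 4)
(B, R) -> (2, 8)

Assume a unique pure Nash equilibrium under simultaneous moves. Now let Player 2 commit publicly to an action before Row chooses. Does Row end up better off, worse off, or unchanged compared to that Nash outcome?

worse off

Work backward from Row's decision.
- L: BR = B, leader payoff 4.
- R: BR = T, leader payoff 3.
Player 2's induced payoffs are 4, 3, so Player 2 commits to L. Subgame-perfect outcome: (B, L) with payoffs (3, 4).
Under simultaneous play:
Row's best replies: L→B; R→T.
Player 2's best replies: T→R; B→R.
The unique mutual best reply is (T, R), giving (6, 3).
Row earns 3 sequentially versus 6 at the Nash outcome: worse off.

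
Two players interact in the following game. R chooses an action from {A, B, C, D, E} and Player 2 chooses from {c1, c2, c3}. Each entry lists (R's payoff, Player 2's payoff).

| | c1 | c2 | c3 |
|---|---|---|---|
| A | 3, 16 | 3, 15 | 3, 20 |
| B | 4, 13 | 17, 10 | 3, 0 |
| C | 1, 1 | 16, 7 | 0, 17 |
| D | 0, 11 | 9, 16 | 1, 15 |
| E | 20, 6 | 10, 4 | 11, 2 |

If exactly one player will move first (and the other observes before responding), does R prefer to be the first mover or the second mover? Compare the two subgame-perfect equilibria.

first

If R leads: Player 2's best replies are A→c3, B→c1, C→c3, D→c2, E→c1; R's induced payoffs 3, 4, 0, 9, 20; outcome (E, c1), payoffs (20, 6).
If Player 2 leads: R's best replies are c1→E, c2→B, c3→E; Player 2's induced payoffs 6, 10, 2; outcome (B, c2), payoffs (17, 10).
R gets 20 moving first and 17 moving second, so R prefers to move first.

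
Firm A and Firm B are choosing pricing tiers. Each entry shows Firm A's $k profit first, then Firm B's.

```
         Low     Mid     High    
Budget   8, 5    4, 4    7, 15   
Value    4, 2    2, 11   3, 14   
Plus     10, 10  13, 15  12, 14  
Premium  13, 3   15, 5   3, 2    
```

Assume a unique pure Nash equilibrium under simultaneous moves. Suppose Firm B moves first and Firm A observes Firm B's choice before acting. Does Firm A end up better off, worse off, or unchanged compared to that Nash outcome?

Firm A best-responds to each possible Firm B move:
- Low: Firm A compares 8, 4, 10, 13 and picks Premium; Firm B would get 3.
- Mid: Firm A compares 4, 2, 13, 15 and picks Premium; Firm B would get 5.
- High: Firm A compares 7, 3, 12, 3 and picks Plus; Firm B would get 14.
Among 3, 5, 14, the best is 14 at High. Subgame-perfect outcome: (Plus, High) with payoffs (12, 14).
For the simultaneous game, intersect best replies.
Firm A's best replies: Low→Premium; Mid→Premium; High→Plus.
Firm B's best replies: Budget→High; Value→High; Plus→Mid; Premium→Mid.
The unique mutual best reply is (Premium, Mid), giving (15, 5).
Firm A earns 12 sequentially versus 15 at the Nash outcome: worse off.

worse off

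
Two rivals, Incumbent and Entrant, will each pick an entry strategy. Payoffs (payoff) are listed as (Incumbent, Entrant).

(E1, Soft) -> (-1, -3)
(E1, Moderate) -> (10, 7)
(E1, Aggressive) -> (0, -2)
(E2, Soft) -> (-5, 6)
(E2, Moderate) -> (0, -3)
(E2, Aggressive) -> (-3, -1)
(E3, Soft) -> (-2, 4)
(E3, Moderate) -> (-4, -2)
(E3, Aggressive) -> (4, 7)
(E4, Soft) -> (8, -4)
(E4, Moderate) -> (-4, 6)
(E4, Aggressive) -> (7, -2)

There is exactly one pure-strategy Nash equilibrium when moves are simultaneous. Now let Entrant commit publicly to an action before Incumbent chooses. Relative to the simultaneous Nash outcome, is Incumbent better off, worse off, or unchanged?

Work backward from Incumbent's decision.
- Soft → Incumbent plays E4 (best of -1, -5, -2, 8); Entrant gets -4.
- Moderate → Incumbent plays E1 (best of 10, 0, -4, -4); Entrant gets 7.
- Aggressive → Incumbent plays E4 (best of 0, -3, 4, 7); Entrant gets -2.
Among -4, 7, -2, the best is 7 at Moderate. Subgame-perfect outcome: (E1, Moderate) with payoffs (10, 7).
Now find the simultaneous Nash equilibrium.
Incumbent's best replies: Soft→E4; Moderate→E1; Aggressive→E4.
Entrant's best replies: E1→Moderate; E2→Soft; E3→Aggressive; E4→Moderate.
The unique mutual best reply is (E1, Moderate), giving (10, 7).
Incumbent earns 10 sequentially versus 10 at the Nash outcome: unchanged.

unchanged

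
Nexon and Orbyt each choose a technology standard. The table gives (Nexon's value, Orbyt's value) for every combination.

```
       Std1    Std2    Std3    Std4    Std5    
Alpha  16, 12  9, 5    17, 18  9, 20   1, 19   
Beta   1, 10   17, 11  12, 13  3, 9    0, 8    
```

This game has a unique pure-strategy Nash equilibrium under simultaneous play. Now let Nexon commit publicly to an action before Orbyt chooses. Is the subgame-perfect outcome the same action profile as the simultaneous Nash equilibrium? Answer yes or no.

no

Work backward from Orbyt's decision.
- Alpha: Orbyt compares 12, 5, 18, 20, 19 and picks Std4; Nexon would get 9.
- Beta: Orbyt compares 10, 11, 13, 9, 8 and picks Std3; Nexon would get 12.
Nexon's induced payoffs are 9, 12, so Nexon commits to Beta. Subgame-perfect outcome: (Beta, Std3) with payoffs (12, 13).
Under simultaneous play:
Nexon's best replies: Std1→Alpha; Std2→Beta; Std3→Alpha; Std4→Alpha; Std5→Alpha.
Orbyt's best replies: Alpha→Std4; Beta→Std3.
The unique mutual best reply is (Alpha, Std4), giving (9, 20).
Sequential outcome (Beta, Std3) differs from the Nash profile (Alpha, Std4).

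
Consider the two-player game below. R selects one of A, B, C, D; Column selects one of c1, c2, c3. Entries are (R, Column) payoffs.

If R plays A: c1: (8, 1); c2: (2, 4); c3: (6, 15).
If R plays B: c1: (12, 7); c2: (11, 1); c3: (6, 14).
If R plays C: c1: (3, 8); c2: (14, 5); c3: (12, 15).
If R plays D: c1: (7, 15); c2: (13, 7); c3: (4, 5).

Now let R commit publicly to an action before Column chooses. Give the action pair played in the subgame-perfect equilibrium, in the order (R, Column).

(C, c3)

Solve by backward induction (R leads).
- A: Column compares 1, 4, 15 and picks c3; R would get 6.
- B: Column compares 7, 1, 14 and picks c3; R would get 6.
- C: Column compares 8, 5, 15 and picks c3; R would get 12.
- D: Column compares 15, 7, 5 and picks c1; R would get 7.
Maximizing over 6, 6, 12, 7, R chooses C. Subgame-perfect outcome: (C, c3) with payoffs (12, 15).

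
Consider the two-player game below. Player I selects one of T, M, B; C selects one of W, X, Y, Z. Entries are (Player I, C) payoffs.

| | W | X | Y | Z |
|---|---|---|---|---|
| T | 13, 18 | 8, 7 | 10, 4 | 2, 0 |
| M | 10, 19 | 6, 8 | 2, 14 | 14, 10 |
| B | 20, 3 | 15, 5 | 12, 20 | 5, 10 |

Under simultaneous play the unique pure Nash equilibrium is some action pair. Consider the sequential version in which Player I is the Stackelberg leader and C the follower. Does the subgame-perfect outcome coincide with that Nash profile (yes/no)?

no

Solve by backward induction (Player I leads).
- T: BR = W, leader payoff 13.
- M: BR = W, leader payoff 10.
- B: BR = Y, leader payoff 12.
Maximizing over 13, 10, 12, Player I chooses T. Subgame-perfect outcome: (T, W) with payoffs (13, 18).
Under simultaneous play:
Player I's best replies: W→B; X→B; Y→B; Z→M.
C's best replies: T→W; M→W; B→Y.
Only (B, Y) has each player best-responding; Nash payoffs (12, 20).
Sequential outcome (T, W) differs from the Nash profile (B, Y).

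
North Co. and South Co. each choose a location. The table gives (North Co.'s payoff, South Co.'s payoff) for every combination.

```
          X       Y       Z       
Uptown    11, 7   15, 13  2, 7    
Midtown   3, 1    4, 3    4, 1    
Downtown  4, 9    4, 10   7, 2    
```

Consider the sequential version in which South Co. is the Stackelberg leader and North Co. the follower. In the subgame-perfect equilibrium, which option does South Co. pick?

Solve by backward induction (South Co. leads).
- X: BR = Uptown, leader payoff 7.
- Y: BR = Uptown, leader payoff 13.
- Z: BR = Downtown, leader payoff 2.
South Co.'s induced payoffs are 7, 13, 2, so South Co. commits to Y. Subgame-perfect outcome: (Uptown, Y) with payoffs (15, 13).

Y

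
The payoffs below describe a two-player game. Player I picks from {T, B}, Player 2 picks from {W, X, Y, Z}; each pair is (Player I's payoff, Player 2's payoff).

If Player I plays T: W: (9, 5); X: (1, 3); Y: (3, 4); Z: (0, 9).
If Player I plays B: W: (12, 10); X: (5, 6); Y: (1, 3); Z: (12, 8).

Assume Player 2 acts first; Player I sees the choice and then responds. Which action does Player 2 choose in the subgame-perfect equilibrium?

W

Solve by backward induction (Player 2 leads).
- W: BR = B, leader payoff 10.
- X: BR = B, leader payoff 6.
- Y: BR = T, leader payoff 4.
- Z: BR = B, leader payoff 8.
Maximizing over 10, 6, 4, 8, Player 2 chooses W. Subgame-perfect outcome: (B, W) with payoffs (12, 10).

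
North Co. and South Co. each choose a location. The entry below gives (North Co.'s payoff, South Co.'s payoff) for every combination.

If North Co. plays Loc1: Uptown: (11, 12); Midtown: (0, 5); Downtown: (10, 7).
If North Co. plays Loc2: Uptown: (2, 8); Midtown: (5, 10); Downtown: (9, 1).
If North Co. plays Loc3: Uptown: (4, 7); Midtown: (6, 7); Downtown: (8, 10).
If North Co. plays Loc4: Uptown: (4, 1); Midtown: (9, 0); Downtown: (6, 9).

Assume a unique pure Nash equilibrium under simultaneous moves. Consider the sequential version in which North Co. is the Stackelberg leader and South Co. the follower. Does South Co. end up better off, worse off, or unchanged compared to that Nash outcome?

unchanged

Solve by backward induction (North Co. leads).
- Loc1: South Co. compares 12, 5, 7 and picks Uptown; North Co. would get 11.
- Loc2: South Co. compares 8, 10, 1 and picks Midtown; North Co. would get 5.
- Loc3: South Co. compares 7, 7, 10 and picks Downtown; North Co. would get 8.
- Loc4: South Co. compares 1, 0, 9 and picks Downtown; North Co. would get 6.
Maximizing over 11, 5, 8, 6, North Co. chooses Loc1. Subgame-perfect outcome: (Loc1, Uptown) with payoffs (11, 12).
Now find the simultaneous Nash equilibrium.
North Co.'s best replies: Uptown→Loc1; Midtown→Loc4; Downtown→Loc1.
South Co.'s best replies: Loc1→Uptown; Loc2→Midtown; Loc3→Downtown; Loc4→Downtown.
The unique mutual best reply is (Loc1, Uptown), giving (11, 12).
South Co. earns 12 sequentially versus 12 at the Nash outcome: unchanged.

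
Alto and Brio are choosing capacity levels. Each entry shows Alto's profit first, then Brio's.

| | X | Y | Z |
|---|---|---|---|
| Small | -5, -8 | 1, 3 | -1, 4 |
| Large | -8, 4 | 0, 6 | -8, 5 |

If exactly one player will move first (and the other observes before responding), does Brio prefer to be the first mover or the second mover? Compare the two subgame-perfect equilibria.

If Alto leads: Brio's best replies are Small→Z, Large→Y; Alto's induced payoffs -1, 0; outcome (Large, Y), payoffs (0, 6).
If Brio leads: Alto's best replies are X→Small, Y→Small, Z→Small; Brio's induced payoffs -8, 3, 4; outcome (Small, Z), payoffs (-1, 4).
Brio gets 4 moving first and 6 moving second, so Brio prefers to move second.

second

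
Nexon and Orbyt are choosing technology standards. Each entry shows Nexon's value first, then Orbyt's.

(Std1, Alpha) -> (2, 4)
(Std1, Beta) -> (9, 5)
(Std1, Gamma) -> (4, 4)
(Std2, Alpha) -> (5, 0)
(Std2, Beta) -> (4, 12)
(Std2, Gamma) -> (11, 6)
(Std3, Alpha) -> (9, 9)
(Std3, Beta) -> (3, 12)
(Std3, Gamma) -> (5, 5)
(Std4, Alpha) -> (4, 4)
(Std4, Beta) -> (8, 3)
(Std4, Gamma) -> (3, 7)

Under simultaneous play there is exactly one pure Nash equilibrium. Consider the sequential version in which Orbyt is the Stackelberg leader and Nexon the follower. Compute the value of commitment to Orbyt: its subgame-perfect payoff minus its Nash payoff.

Backward induction with Orbyt moving first.
- Alpha: Nexon compares 2, 5, 9, 4 and picks Std3; Orbyt would get 9.
- Beta: Nexon compares 9, 4, 3, 8 and picks Std1; Orbyt would get 5.
- Gamma: Nexon compares 4, 11, 5, 3 and picks Std2; Orbyt would get 6.
Orbyt's induced payoffs are 9, 5, 6, so Orbyt commits to Alpha. Subgame-perfect outcome: (Std3, Alpha) with payoffs (9, 9).
Under simultaneous play:
Nexon's best replies: Alpha→Std3; Beta→Std1; Gamma→Std2.
Orbyt's best replies: Std1→Beta; Std2→Beta; Std3→Beta; Std4→Gamma.
Only (Std1, Beta) has each player best-responding; Nash payoffs (9, 5).
Orbyt's commitment gain: 9 − 5 = 4.

4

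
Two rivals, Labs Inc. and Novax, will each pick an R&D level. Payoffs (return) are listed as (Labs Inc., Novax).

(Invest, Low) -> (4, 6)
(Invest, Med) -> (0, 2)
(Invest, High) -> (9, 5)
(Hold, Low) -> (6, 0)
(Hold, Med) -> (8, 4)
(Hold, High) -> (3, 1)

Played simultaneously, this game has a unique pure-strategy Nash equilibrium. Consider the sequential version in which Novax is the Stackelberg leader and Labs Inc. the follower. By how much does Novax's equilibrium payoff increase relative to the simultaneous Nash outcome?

Backward induction with Novax moving first.
- Low: BR = Hold, leader payoff 0.
- Med: BR = Hold, leader payoff 4.
- High: BR = Invest, leader payoff 5.
Among 0, 4, 5, the best is 5 at High. Subgame-perfect outcome: (Invest, High) with payoffs (9, 5).
Under simultaneous play:
Labs Inc.'s best replies: Low→Hold; Med→Hold; High→Invest.
Novax's best replies: Invest→Low; Hold→Med.
Only (Hold, Med) has each player best-responding; Nash payoffs (8, 4).
Novax's commitment gain: 5 − 4 = 1.

1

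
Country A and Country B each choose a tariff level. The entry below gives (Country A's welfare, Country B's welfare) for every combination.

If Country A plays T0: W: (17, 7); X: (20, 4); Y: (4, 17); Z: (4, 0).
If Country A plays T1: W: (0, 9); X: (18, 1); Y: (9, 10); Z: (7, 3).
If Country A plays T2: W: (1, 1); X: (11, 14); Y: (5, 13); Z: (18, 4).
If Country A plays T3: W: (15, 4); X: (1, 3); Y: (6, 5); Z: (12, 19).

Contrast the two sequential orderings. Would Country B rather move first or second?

second

If Country A leads: Country B's best replies are T0→Y, T1→Y, T2→X, T3→Z; Country A's induced payoffs 4, 9, 11, 12; outcome (T3, Z), payoffs (12, 19).
If Country B leads: Country A's best replies are W→T0, X→T0, Y→T1, Z→T2; Country B's induced payoffs 7, 4, 10, 4; outcome (T1, Y), payoffs (9, 10).
Country B gets 10 moving first and 19 moving second, so Country B prefers to move second.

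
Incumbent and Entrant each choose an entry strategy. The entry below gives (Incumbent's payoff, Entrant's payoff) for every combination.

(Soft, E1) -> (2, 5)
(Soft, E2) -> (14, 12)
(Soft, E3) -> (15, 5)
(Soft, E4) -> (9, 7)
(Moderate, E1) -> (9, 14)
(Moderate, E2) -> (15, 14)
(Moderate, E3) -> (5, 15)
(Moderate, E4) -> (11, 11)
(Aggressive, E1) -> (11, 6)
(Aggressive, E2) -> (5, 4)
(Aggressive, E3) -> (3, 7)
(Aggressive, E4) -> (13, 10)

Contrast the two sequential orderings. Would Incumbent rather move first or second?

second

If Incumbent leads: Entrant's best replies are Soft→E2, Moderate→E3, Aggressive→E4; Incumbent's induced payoffs 14, 5, 13; outcome (Soft, E2), payoffs (14, 12).
If Entrant leads: Incumbent's best replies are E1→Aggressive, E2→Moderate, E3→Soft, E4→Aggressive; Entrant's induced payoffs 6, 14, 5, 10; outcome (Moderate, E2), payoffs (15, 14).
Incumbent gets 14 moving first and 15 moving second, so Incumbent prefers to move second.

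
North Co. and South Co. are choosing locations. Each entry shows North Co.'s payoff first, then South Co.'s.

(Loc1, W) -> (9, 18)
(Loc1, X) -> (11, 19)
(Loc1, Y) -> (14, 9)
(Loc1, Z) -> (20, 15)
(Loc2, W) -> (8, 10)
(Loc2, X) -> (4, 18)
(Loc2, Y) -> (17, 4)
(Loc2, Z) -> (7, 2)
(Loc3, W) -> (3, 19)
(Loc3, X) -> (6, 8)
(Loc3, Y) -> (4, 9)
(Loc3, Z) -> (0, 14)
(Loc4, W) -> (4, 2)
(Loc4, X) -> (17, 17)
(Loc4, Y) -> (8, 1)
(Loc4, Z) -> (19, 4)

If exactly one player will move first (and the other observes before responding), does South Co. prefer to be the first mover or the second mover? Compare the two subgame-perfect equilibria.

first

If North Co. leads: South Co.'s best replies are Loc1→X, Loc2→X, Loc3→W, Loc4→X; North Co.'s induced payoffs 11, 4, 3, 17; outcome (Loc4, X), payoffs (17, 17).
If South Co. leads: North Co.'s best replies are W→Loc1, X→Loc4, Y→Loc2, Z→Loc1; South Co.'s induced payoffs 18, 17, 4, 15; outcome (Loc1, W), payoffs (9, 18).
South Co. gets 18 moving first and 17 moving second, so South Co. prefers to move first.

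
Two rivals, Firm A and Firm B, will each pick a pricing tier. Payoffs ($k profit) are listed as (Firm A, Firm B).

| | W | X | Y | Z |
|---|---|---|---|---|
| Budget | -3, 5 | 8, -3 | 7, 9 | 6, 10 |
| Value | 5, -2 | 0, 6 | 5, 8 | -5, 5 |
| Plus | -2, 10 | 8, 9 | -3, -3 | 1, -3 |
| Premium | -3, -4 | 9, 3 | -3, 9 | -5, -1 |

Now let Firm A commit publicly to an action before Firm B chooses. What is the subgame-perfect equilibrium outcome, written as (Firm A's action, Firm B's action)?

Work backward from Firm B's decision.
- Budget → Firm B plays Z (best of 5, -3, 9, 10); Firm A gets 6.
- Value → Firm B plays Y (best of -2, 6, 8, 5); Firm A gets 5.
- Plus → Firm B plays W (best of 10, 9, -3, -3); Firm A gets -2.
- Premium → Firm B plays Y (best of -4, 3, 9, -1); Firm A gets -3.
Maximizing over 6, 5, -2, -3, Firm A chooses Budget. Subgame-perfect outcome: (Budget, Z) with payoffs (6, 10).

(Budget, Z)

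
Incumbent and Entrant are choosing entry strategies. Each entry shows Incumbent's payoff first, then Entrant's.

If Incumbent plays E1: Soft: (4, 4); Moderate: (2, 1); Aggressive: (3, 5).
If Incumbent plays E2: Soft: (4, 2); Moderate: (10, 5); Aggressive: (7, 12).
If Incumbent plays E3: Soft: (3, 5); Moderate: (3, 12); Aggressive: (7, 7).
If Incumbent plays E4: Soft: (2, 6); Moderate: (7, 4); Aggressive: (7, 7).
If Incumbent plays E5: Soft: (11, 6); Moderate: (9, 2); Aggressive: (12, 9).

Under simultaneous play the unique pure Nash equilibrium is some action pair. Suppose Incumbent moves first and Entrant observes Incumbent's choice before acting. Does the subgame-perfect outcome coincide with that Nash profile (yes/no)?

yes

Solve by backward induction (Incumbent leads).
- E1 → Entrant plays Aggressive (best of 4, 1, 5); Incumbent gets 3.
- E2 → Entrant plays Aggressive (best of 2, 5, 12); Incumbent gets 7.
- E3 → Entrant plays Moderate (best of 5, 12, 7); Incumbent gets 3.
- E4 → Entrant plays Aggressive (best of 6, 4, 7); Incumbent gets 7.
- E5 → Entrant plays Aggressive (best of 6, 2, 9); Incumbent gets 12.
Incumbent's induced payoffs are 3, 7, 3, 7, 12, so Incumbent commits to E5. Subgame-perfect outcome: (E5, Aggressive) with payoffs (12, 9).
Now find the simultaneous Nash equilibrium.
Incumbent's best replies: Soft→E5; Moderate→E2; Aggressive→E5.
Entrant's best replies: E1→Aggressive; E2→Aggressive; E3→Moderate; E4→Aggressive; E5→Aggressive.
The unique mutual best reply is (E5, Aggressive), giving (12, 9).
Sequential outcome (E5, Aggressive) coincides with the Nash profile (E5, Aggressive).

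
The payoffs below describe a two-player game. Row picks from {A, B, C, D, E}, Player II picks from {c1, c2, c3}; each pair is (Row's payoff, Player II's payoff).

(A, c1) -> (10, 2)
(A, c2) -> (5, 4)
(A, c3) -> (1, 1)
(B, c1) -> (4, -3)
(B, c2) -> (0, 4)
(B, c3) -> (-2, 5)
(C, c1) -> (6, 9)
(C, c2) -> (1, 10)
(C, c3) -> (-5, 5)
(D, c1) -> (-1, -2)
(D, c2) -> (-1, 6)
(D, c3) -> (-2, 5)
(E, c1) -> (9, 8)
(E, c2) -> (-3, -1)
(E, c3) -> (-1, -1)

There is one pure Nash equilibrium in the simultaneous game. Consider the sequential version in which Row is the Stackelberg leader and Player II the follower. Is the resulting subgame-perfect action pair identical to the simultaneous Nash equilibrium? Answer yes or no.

Solve by backward induction (Row leads).
- A: Player II compares 2, 4, 1 and picks c2; Row would get 5.
- B: Player II compares -3, 4, 5 and picks c3; Row would get -2.
- C: Player II compares 9, 10, 5 and picks c2; Row would get 1.
- D: Player II compares -2, 6, 5 and picks c2; Row would get -1.
- E: Player II compares 8, -1, -1 and picks c1; Row would get 9.
Row's induced payoffs are 5, -2, 1, -1, 9, so Row commits to E. Subgame-perfect outcome: (E, c1) with payoffs (9, 8).
For the simultaneous game, intersect best replies.
Row's best replies: c1→A; c2→A; c3→A.
Player II's best replies: A→c2; B→c3; C→c2; D→c2; E→c1.
Only (A, c2) has each player best-responding; Nash payoffs (5, 4).
Sequential outcome (E, c1) differs from the Nash profile (A, c2).

no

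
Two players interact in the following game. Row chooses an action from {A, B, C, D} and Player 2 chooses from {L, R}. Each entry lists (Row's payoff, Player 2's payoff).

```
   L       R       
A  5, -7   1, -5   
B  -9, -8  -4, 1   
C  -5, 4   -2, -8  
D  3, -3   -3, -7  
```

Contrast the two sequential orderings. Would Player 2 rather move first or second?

If Row leads: Player 2's best replies are A→R, B→R, C→L, D→L; Row's induced payoffs 1, -4, -5, 3; outcome (D, L), payoffs (3, -3).
If Player 2 leads: Row's best replies are L→A, R→A; Player 2's induced payoffs -7, -5; outcome (A, R), payoffs (1, -5).
Player 2 gets -5 moving first and -3 moving second, so Player 2 prefers to move second.

second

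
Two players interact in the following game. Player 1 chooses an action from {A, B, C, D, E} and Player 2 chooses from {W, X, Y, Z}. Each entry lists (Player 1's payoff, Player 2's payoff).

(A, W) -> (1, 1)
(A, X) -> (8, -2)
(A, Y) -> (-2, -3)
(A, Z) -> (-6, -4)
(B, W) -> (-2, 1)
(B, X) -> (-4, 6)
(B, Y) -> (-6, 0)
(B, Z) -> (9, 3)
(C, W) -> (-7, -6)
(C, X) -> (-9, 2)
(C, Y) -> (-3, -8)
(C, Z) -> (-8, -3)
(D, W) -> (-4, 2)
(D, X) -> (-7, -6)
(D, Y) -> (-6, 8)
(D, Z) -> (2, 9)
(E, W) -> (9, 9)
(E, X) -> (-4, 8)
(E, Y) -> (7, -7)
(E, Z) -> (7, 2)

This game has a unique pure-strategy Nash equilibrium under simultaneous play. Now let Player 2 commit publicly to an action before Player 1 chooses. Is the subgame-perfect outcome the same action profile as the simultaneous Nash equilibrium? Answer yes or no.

yes

Work backward from Player 1's decision.
- W: BR = E, leader payoff 9.
- X: BR = A, leader payoff -2.
- Y: BR = E, leader payoff -7.
- Z: BR = B, leader payoff 3.
Maximizing over 9, -2, -7, 3, Player 2 chooses W. Subgame-perfect outcome: (E, W) with payoffs (9, 9).
Now find the simultaneous Nash equilibrium.
Player 1's best replies: W→E; X→A; Y→E; Z→B.
Player 2's best replies: A→W; B→X; C→X; D→Z; E→W.
The unique mutual best reply is (E, W), giving (9, 9).
Sequential outcome (E, W) coincides with the Nash profile (E, W).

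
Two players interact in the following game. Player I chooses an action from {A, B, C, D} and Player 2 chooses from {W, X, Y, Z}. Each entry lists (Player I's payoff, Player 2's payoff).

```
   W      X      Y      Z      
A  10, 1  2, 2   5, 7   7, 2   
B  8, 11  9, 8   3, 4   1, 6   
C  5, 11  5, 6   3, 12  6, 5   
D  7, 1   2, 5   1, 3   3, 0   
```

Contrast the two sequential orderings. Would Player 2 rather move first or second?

If Player I leads: Player 2's best replies are A→Y, B→W, C→Y, D→X; Player I's induced payoffs 5, 8, 3, 2; outcome (B, W), payoffs (8, 11).
If Player 2 leads: Player I's best replies are W→A, X→B, Y→A, Z→A; Player 2's induced payoffs 1, 8, 7, 2; outcome (B, X), payoffs (9, 8).
Player 2 gets 8 moving first and 11 moving second, so Player 2 prefers to move second.

second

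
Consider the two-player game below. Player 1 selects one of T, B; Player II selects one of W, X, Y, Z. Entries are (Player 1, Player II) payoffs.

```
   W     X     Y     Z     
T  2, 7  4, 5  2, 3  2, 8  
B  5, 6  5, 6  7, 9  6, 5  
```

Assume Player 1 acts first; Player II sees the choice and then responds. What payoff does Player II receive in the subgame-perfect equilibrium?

Backward induction with Player 1 moving first.
- T: BR = Z, leader payoff 2.
- B: BR = Y, leader payoff 7.
Among 2, 7, the best is 7 at B. Subgame-perfect outcome: (B, Y) with payoffs (7, 9).

9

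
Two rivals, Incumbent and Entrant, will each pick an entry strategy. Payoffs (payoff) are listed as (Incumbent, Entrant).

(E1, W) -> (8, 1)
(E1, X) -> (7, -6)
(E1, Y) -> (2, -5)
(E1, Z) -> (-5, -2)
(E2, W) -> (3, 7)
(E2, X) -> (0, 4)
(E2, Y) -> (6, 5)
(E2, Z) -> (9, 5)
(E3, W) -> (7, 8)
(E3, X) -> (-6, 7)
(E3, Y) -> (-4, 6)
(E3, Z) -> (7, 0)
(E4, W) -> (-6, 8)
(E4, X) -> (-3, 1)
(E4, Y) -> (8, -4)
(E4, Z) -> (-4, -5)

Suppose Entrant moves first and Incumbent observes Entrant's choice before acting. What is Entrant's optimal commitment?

Z

Work backward from Incumbent's decision.
- W: BR = E1, leader payoff 1.
- X: BR = E1, leader payoff -6.
- Y: BR = E4, leader payoff -4.
- Z: BR = E2, leader payoff 5.
Among 1, -6, -4, 5, the best is 5 at Z. Subgame-perfect outcome: (E2, Z) with payoffs (9, 5).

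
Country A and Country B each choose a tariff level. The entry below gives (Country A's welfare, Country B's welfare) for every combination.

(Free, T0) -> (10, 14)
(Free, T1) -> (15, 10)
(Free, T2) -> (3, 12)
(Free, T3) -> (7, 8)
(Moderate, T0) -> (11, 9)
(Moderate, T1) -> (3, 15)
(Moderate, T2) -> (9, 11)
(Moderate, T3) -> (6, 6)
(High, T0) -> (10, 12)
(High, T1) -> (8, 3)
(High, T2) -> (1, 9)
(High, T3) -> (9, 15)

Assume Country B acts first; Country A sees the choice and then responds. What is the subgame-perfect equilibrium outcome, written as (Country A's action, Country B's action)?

(High, T3)

Solve by backward induction (Country B leads).
- T0 → Country A plays Moderate (best of 10, 11, 10); Country B gets 9.
- T1 → Country A plays Free (best of 15, 3, 8); Country B gets 10.
- T2 → Country A plays Moderate (best of 3, 9, 1); Country B gets 11.
- T3 → Country A plays High (best of 7, 6, 9); Country B gets 15.
Country B's induced payoffs are 9, 10, 11, 15, so Country B commits to T3. Subgame-perfect outcome: (High, T3) with payoffs (9, 15).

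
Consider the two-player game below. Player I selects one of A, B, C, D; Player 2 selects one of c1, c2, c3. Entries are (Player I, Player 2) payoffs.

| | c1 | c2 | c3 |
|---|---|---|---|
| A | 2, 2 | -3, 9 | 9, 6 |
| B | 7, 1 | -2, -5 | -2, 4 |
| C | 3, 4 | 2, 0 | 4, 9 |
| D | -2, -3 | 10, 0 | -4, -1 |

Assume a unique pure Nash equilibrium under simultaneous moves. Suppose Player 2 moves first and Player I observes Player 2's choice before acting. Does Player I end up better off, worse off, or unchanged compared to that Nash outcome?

Player I best-responds to each possible Player 2 move:
- c1: BR = B, leader payoff 1.
- c2: BR = D, leader payoff 0.
- c3: BR = A, leader payoff 6.
Among 1, 0, 6, the best is 6 at c3. Subgame-perfect outcome: (A, c3) with payoffs (9, 6).
For the simultaneous game, intersect best replies.
Player I's best replies: c1→B; c2→D; c3→A.
Player 2's best replies: A→c2; B→c3; C→c3; D→c2.
The unique mutual best reply is (D, c2), giving (10, 0).
Player I earns 9 sequentially versus 10 at the Nash outcome: worse off.

worse off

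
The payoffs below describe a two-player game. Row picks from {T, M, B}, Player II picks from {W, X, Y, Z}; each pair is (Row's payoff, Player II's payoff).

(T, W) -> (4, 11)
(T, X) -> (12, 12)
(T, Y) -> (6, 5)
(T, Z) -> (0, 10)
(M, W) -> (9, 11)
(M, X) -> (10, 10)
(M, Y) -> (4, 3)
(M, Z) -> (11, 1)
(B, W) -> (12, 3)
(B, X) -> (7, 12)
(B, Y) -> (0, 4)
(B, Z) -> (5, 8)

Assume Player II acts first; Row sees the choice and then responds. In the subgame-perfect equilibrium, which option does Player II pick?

X

Solve by backward induction (Player II leads).
- W → Row plays B (best of 4, 9, 12); Player II gets 3.
- X → Row plays T (best of 12, 10, 7); Player II gets 12.
- Y → Row plays T (best of 6, 4, 0); Player II gets 5.
- Z → Row plays M (best of 0, 11, 5); Player II gets 1.
Among 3, 12, 5, 1, the best is 12 at X. Subgame-perfect outcome: (T, X) with payoffs (12, 12).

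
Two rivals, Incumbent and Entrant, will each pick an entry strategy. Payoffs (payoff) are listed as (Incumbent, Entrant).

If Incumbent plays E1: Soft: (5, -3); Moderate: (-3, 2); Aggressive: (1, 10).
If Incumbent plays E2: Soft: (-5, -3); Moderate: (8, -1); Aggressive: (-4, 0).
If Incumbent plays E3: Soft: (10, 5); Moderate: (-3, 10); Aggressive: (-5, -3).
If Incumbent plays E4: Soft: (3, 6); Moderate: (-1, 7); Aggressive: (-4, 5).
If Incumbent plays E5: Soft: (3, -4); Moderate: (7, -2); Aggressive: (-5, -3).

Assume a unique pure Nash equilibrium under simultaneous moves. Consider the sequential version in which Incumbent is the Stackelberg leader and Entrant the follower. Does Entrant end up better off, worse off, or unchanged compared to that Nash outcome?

worse off

Work backward from Entrant's decision.
- E1 → Entrant plays Aggressive (best of -3, 2, 10); Incumbent gets 1.
- E2 → Entrant plays Aggressive (best of -3, -1, 0); Incumbent gets -4.
- E3 → Entrant plays Moderate (best of 5, 10, -3); Incumbent gets -3.
- E4 → Entrant plays Moderate (best of 6, 7, 5); Incumbent gets -1.
- E5 → Entrant plays Moderate (best of -4, -2, -3); Incumbent gets 7.
Incumbent's induced payoffs are 1, -4, -3, -1, 7, so Incumbent commits to E5. Subgame-perfect outcome: (E5, Moderate) with payoffs (7, -2).
Now find the simultaneous Nash equilibrium.
Incumbent's best replies: Soft→E3; Moderate→E2; Aggressive→E1.
Entrant's best replies: E1→Aggressive; E2→Aggressive; E3→Moderate; E4→Moderate; E5→Moderate.
The unique mutual best reply is (E1, Aggressive), giving (1, 10).
Entrant earns -2 sequentially versus 10 at the Nash outcome: worse off.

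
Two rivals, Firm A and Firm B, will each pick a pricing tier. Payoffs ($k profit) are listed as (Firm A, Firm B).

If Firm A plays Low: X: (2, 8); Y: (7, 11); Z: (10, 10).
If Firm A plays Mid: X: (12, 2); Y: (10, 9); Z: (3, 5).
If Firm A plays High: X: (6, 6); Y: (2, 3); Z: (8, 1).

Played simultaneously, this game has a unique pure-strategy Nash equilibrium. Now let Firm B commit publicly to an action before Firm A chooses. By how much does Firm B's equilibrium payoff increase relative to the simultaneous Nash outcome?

1

Solve by backward induction (Firm B leads).
- X: Firm A compares 2, 12, 6 and picks Mid; Firm B would get 2.
- Y: Firm A compares 7, 10, 2 and picks Mid; Firm B would get 9.
- Z: Firm A compares 10, 3, 8 and picks Low; Firm B would get 10.
Firm B's induced payoffs are 2, 9, 10, so Firm B commits to Z. Subgame-perfect outcome: (Low, Z) with payoffs (10, 10).
Under simultaneous play:
Firm A's best replies: X→Mid; Y→Mid; Z→Low.
Firm B's best replies: Low→Y; Mid→Y; High→X.
Only (Mid, Y) has each player best-responding; Nash payoffs (10, 9).
Firm B's commitment gain: 10 − 9 = 1.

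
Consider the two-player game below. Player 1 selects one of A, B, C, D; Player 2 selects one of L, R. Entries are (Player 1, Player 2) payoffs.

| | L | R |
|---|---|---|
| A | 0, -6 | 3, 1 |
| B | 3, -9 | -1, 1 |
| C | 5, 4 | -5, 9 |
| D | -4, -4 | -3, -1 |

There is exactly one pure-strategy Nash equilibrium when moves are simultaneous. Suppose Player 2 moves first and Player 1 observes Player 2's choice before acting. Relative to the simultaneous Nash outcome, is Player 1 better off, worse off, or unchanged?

better off

Player 1 best-responds to each possible Player 2 move:
- L → Player 1 plays C (best of 0, 3, 5, -4); Player 2 gets 4.
- R → Player 1 plays A (best of 3, -1, -5, -3); Player 2 gets 1.
Maximizing over 4, 1, Player 2 chooses L. Subgame-perfect outcome: (C, L) with payoffs (5, 4).
For the simultaneous game, intersect best replies.
Player 1's best replies: L→C; R→A.
Player 2's best replies: A→R; B→R; C→R; D→R.
The unique mutual best reply is (A, R), giving (3, 1).
Player 1 earns 5 sequentially versus 3 at the Nash outcome: better off.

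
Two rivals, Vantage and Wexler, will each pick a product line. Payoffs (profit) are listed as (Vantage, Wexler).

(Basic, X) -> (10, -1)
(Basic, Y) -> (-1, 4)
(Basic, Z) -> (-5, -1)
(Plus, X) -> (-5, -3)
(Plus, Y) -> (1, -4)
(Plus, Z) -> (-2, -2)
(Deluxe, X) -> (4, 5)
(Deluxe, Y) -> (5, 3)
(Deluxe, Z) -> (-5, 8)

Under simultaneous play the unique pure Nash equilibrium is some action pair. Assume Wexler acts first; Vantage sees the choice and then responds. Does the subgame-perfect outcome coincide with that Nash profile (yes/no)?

no

Solve by backward induction (Wexler leads).
- X: BR = Basic, leader payoff -1.
- Y: BR = Deluxe, leader payoff 3.
- Z: BR = Plus, leader payoff -2.
Maximizing over -1, 3, -2, Wexler chooses Y. Subgame-perfect outcome: (Deluxe, Y) with payoffs (5, 3).
Under simultaneous play:
Vantage's best replies: X→Basic; Y→Deluxe; Z→Plus.
Wexler's best replies: Basic→Y; Plus→Z; Deluxe→Z.
Only (Plus, Z) has each player best-responding; Nash payoffs (-2, -2).
Sequential outcome (Deluxe, Y) differs from the Nash profile (Plus, Z).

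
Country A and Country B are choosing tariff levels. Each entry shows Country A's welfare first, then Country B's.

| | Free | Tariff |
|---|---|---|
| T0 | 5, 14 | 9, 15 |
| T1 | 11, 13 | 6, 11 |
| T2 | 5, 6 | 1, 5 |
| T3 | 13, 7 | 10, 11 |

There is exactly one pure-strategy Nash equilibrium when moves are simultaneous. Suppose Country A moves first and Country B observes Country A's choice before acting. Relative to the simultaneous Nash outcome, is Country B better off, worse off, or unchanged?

better off

Work backward from Country B's decision.
- T0: Country B compares 14, 15 and picks Tariff; Country A would get 9.
- T1: Country B compares 13, 11 and picks Free; Country A would get 11.
- T2: Country B compares 6, 5 and picks Free; Country A would get 5.
- T3: Country B compares 7, 11 and picks Tariff; Country A would get 10.
Among 9, 11, 5, 10, the best is 11 at T1. Subgame-perfect outcome: (T1, Free) with payoffs (11, 13).
For the simultaneous game, intersect best replies.
Country A's best replies: Free→T3; Tariff→T3.
Country B's best replies: T0→Tariff; T1→Free; T2→Free; T3→Tariff.
Only (T3, Tariff) has each player best-responding; Nash payoffs (10, 11).
Country B earns 13 sequentially versus 11 at the Nash outcome: better off.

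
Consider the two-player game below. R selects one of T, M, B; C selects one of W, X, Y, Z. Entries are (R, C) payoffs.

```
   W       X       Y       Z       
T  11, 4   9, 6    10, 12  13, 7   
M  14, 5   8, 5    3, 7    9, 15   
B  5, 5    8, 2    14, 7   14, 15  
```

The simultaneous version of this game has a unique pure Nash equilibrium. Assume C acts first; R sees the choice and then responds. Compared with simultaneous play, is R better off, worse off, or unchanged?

unchanged

Solve by backward induction (C leads).
- W: R compares 11, 14, 5 and picks M; C would get 5.
- X: R compares 9, 8, 8 and picks T; C would get 6.
- Y: R compares 10, 3, 14 and picks B; C would get 7.
- Z: R compares 13, 9, 14 and picks B; C would get 15.
C's induced payoffs are 5, 6, 7, 15, so C commits to Z. Subgame-perfect outcome: (B, Z) with payoffs (14, 15).
For the simultaneous game, intersect best replies.
R's best replies: W→M; X→T; Y→B; Z→B.
C's best replies: T→Y; M→Z; B→Z.
Only (B, Z) has each player best-responding; Nash payoffs (14, 15).
R earns 14 sequentially versus 14 at the Nash outcome: unchanged.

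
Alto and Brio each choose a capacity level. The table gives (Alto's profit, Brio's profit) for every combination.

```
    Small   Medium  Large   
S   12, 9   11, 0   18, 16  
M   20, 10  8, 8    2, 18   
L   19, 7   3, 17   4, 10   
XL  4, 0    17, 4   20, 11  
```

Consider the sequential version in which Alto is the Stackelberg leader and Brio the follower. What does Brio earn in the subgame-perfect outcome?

11

Brio best-responds to each possible Alto move:
- S: Brio compares 9, 0, 16 and picks Large; Alto would get 18.
- M: Brio compares 10, 8, 18 and picks Large; Alto would get 2.
- L: Brio compares 7, 17, 10 and picks Medium; Alto would get 3.
- XL: Brio compares 0, 4, 11 and picks Large; Alto would get 20.
Among 18, 2, 3, 20, the best is 20 at XL. Subgame-perfect outcome: (XL, Large) with payoffs (20, 11).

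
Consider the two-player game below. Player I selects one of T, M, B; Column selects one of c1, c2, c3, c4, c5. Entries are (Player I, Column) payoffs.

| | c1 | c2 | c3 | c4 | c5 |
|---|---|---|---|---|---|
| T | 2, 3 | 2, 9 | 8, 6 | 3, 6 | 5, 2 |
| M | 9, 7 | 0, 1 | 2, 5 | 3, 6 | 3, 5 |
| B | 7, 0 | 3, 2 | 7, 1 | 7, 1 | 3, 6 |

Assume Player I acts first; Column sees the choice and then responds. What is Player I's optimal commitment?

Backward induction with Player I moving first.
- T: BR = c2, leader payoff 2.
- M: BR = c1, leader payoff 9.
- B: BR = c5, leader payoff 3.
Among 2, 9, 3, the best is 9 at M. Subgame-perfect outcome: (M, c1) with payoffs (9, 7).

M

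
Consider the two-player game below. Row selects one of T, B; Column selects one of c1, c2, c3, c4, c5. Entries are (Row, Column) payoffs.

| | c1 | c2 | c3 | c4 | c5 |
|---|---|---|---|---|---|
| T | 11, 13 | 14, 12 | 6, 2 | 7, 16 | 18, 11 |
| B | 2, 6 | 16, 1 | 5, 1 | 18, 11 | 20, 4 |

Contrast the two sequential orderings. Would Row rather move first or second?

If Row leads: Column's best replies are T→c4, B→c4; Row's induced payoffs 7, 18; outcome (B, c4), payoffs (18, 11).
If Column leads: Row's best replies are c1→T, c2→B, c3→T, c4→B, c5→B; Column's induced payoffs 13, 1, 2, 11, 4; outcome (T, c1), payoffs (11, 13).
Row gets 18 moving first and 11 moving second, so Row prefers to move first.

first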